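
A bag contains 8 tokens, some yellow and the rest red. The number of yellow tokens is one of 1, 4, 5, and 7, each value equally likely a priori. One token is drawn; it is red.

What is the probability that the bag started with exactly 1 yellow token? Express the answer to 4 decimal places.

Compute the likelihood of this draw for each case: P(data | r = 1) = (7/8) = 7/8; P(data | r = 4) = (4/8) = 1/2; P(data | r = 5) = (3/8) = 3/8; P(data | r = 7) = (1/8) = 1/8.
The prior-weighted likelihoods are 1/4 · 7/8 = 7/32, 1/4 · 1/2 = 1/8, 1/4 · 3/8 = 3/32, 1/4 · 1/8 = 1/32; summing to 15/32.
So P(r = 1 | data) = (7/32) / (15/32) = 7/15.

0.4667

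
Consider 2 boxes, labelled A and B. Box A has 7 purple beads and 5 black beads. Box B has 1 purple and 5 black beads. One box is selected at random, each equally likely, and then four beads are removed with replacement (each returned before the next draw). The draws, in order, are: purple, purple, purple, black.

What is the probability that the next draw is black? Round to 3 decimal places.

Under each hypothesis, the probability of the observed sequence is: P(data | box A) = (7/12)(7/12)(7/12)(5/12) = 0.082706; P(data | box B) = (1/6)(1/6)(1/6)(5/6) = 0.003858.
Multiplying each by its prior: 1/2 · 0.082706 = 0.041353, 1/2 · 0.003858 = 0.001929; these sum to 0.043282.
The posterior is then P(box A | data) = 0.95543, P(box B | data) = 0.044568.
So P(black next | data) = Σ P(black next | H) P(H | data) = (5/12)(0.95543) + (5/6)(0.044568) = 0.43524.

0.435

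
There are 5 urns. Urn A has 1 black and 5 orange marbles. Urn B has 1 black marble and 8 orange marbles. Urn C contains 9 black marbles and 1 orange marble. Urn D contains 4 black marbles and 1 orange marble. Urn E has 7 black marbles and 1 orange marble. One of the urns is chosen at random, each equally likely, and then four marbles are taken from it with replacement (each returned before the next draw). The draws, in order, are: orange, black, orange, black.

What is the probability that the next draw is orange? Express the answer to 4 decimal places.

0.4306

The likelihood of the observed sequence under each hypothesis: P(data | urn A) = (5/6)(1/6)(5/6)(1/6) = 0.01929; P(data | urn B) = (8/9)(1/9)(8/9)(1/9) = 0.0097546; P(data | urn C) = (1/10)(9/10)(1/10)(9/10) = 0.0081; P(data | urn D) = (1/5)(4/5)(1/5)(4/5) = 0.0256; P(data | urn E) = (1/8)(7/8)(1/8)(7/8) = 0.011963.
The prior-weighted likelihoods are 1/5 · 0.01929 = 0.003858, 1/5 · 0.0097546 = 0.0019509, 1/5 · 0.0081 = 0.00162, 1/5 · 0.0256 = 0.00512, 1/5 · 0.011963 = 0.0023926; summing to 0.014942.
Normalising, the posterior is P(urn A | data) = 0.25821, P(urn B | data) = 0.13057, P(urn C | data) = 0.10842, P(urn D | data) = 0.34267, P(urn E | data) = 0.16013.
Averaging over the posterior, P(orange next | data) = (5/6)(0.25821) + (8/9)(0.13057) + (1/10)(0.10842) + (1/5)(0.34267) + (1/8)(0.16013) = 0.43063.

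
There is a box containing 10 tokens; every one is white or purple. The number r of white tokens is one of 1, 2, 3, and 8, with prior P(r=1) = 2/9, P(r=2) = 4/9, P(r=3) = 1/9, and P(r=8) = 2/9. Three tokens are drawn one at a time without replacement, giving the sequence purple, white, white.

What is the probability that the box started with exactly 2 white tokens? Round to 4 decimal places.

For each hypothesis, P(data | H) works out to: P(data | r = 1) = (9/10)(1/9)(0/8) = 0; P(data | r = 2) = (8/10)(2/9)(1/8) = 0.022222; P(data | r = 3) = (7/10)(3/9)(2/8) = 0.058333; P(data | r = 8) = (2/10)(8/9)(7/8) = 0.15556.
Weighting by the prior gives 2/9 · 0 = 0, 4/9 · 0.022222 = 0.0098765, 1/9 · 0.058333 = 0.0064815, 2/9 · 0.15556 = 0.034568; these sum to 0.050926.
So P(r = 2 | data) = (0.0098765) / (0.050926) = 0.19394.

0.1939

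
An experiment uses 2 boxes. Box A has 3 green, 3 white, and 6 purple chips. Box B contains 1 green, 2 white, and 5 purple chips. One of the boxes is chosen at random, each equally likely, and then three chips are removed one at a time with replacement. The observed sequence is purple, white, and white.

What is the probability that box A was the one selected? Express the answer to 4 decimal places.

Under each hypothesis, the probability of the observed sequence is: P(data | box A) = (6/12)(3/12)(3/12) = 1/32; P(data | box B) = (5/8)(2/8)(2/8) = 5/128.
The prior-weighted likelihoods are 1/2 · 1/32 = 1/64, 1/2 · 5/128 = 5/256; these sum to 9/256.
So P(box A | data) = (1/64) / (9/256) = 4/9.

0.4444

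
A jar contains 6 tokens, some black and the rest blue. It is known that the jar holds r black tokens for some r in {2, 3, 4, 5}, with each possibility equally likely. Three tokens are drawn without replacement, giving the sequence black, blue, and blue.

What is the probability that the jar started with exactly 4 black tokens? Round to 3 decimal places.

Compute the likelihood of the observed sequence for each case: P(data | r = 2) = (2/6)(4/5)(3/4) = 1/5; P(data | r = 3) = (3/6)(3/5)(2/4) = 3/20; P(data | r = 4) = (4/6)(2/5)(1/4) = 1/15; P(data | r = 5) = (5/6)(1/5)(0/4) = 0.
The prior-weighted likelihoods are 1/4 · 1/5 = 1/20, 1/4 · 3/20 = 3/80, 1/4 · 1/15 = 1/60, 1/4 · 0 = 0; summing to 5/48.
Hence P(r = 4 | data) = (1/60) / (5/48) = 4/25.

0.160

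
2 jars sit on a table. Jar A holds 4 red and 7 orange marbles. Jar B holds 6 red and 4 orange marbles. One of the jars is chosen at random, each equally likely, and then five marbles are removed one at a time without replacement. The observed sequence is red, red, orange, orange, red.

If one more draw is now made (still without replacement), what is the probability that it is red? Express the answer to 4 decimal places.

Compute the likelihood of the observed sequence for each case: P(data | jar A) = (4/11)(3/10)(7/9)(6/8)(2/7) = 0.018182; P(data | jar B) = (6/10)(5/9)(4/8)(3/7)(4/6) = 0.047619.
Weighting by the prior gives 1/2 · 0.018182 = 0.0090909, 1/2 · 0.047619 = 0.02381; with total 0.0329.
Normalising, the posterior is P(jar A | data) = 0.27632, P(jar B | data) = 0.72368.
Averaging over the posterior, P(red next | data) = (1/6)(0.27632) + (3/5)(0.72368) = 0.48026.

0.4803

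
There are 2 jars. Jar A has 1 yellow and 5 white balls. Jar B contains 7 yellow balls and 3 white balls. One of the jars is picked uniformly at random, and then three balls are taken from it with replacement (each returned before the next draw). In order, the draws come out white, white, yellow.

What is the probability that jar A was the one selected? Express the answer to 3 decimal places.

0.648

Under each hypothesis, the probability of the observed sequence is: P(data | jar A) = (5/6)(5/6)(1/6) = 0.11574; P(data | jar B) = (3/10)(3/10)(7/10) = 0.063.
Weighting by the prior gives 1/2 · 0.11574 = 0.05787, 1/2 · 0.063 = 0.0315; these sum to 0.08937.
So P(jar A | data) = (0.05787) / (0.08937) = 0.64753.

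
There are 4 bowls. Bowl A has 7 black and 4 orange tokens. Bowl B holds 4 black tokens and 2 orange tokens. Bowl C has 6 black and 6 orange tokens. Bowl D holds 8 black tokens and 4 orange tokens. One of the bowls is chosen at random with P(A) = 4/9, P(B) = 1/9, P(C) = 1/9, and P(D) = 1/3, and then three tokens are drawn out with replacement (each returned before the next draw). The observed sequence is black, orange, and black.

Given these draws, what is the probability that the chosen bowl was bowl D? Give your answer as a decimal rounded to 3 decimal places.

0.340

Compute the likelihood of the observed sequence for each case: P(data | bowl A) = (7/11)(4/11)(7/11) = 0.14726; P(data | bowl B) = (4/6)(2/6)(4/6) = 0.14815; P(data | bowl C) = (6/12)(6/12)(6/12) = 0.125; P(data | bowl D) = (8/12)(4/12)(8/12) = 0.14815.
Multiplying each by its prior: 4/9 · 0.14726 = 0.065448, 1/9 · 0.14815 = 0.016461, 1/9 · 0.125 = 0.013889, 1/3 · 0.14815 = 0.049383; with total 0.14518.
By Bayes' rule, P(bowl D | data) = (0.049383) / (0.14518) = 0.34015.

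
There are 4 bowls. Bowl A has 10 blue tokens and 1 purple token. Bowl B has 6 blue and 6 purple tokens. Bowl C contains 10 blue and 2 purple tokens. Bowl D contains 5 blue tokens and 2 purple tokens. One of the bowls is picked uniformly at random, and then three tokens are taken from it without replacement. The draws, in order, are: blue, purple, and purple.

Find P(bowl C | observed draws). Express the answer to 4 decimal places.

0.0761

The likelihood of the observed sequence under each hypothesis: P(data | bowl A) = (10/11)(1/10)(0/9) = 0; P(data | bowl B) = (6/12)(6/11)(5/10) = 3/22; P(data | bowl C) = (10/12)(2/11)(1/10) = 1/66; P(data | bowl D) = (5/7)(2/6)(1/5) = 1/21.
The prior-weighted likelihoods are 1/4 · 0 = 0, 1/4 · 3/22 = 3/88, 1/4 · 1/66 = 1/264, 1/4 · 1/21 = 1/84; summing to 23/462.
Therefore the posterior P(bowl C | data) = (1/264) / (23/462) = 7/92.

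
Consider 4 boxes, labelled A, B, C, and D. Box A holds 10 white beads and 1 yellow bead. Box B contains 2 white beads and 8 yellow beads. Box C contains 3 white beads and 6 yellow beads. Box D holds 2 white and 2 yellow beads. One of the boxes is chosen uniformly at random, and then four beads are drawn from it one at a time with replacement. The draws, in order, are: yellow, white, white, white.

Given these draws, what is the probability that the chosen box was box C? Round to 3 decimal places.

0.153

Compute the likelihood of the observed sequence for each case: P(data | box A) = (1/11)(10/11)(10/11)(10/11) = 0.068301; P(data | box B) = (8/10)(2/10)(2/10)(2/10) = 0.0064; P(data | box C) = (6/9)(3/9)(3/9)(3/9) = 0.024691; P(data | box D) = (2/4)(2/4)(2/4)(2/4) = 0.0625.
Multiplying each by its prior: 1/4 · 0.068301 = 0.017075, 1/4 · 0.0064 = 0.0016, 1/4 · 0.024691 = 0.0061728, 1/4 · 0.0625 = 0.015625; summing to 0.040473.
Therefore the posterior P(box C | data) = (0.0061728) / (0.040473) = 0.15252.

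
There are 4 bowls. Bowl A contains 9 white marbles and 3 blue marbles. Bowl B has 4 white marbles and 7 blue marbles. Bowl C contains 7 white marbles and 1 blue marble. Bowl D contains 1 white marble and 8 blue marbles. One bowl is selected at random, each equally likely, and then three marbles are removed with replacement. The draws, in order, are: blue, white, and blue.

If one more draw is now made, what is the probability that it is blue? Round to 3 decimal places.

Under each hypothesis, the probability of the observed sequence is: P(data | bowl A) = (3/12)(9/12)(3/12) = 0.046875; P(data | bowl B) = (7/11)(4/11)(7/11) = 0.14726; P(data | bowl C) = (1/8)(7/8)(1/8) = 0.013672; P(data | bowl D) = (8/9)(1/9)(8/9) = 0.087791.
The prior-weighted likelihoods are 1/4 · 0.046875 = 0.011719, 1/4 · 0.14726 = 0.036814, 1/4 · 0.013672 = 0.003418, 1/4 · 0.087791 = 0.021948; these sum to 0.073899.
Normalising, the posterior is P(bowl A | data) = 0.15858, P(bowl B | data) = 0.49817, P(bowl C | data) = 0.046252, P(bowl D | data) = 0.297.
The predictive probability is P(blue next | data) = (1/4)(0.15858) + (7/11)(0.49817) + (1/8)(0.046252) + (8/9)(0.297) = 0.62644.

0.626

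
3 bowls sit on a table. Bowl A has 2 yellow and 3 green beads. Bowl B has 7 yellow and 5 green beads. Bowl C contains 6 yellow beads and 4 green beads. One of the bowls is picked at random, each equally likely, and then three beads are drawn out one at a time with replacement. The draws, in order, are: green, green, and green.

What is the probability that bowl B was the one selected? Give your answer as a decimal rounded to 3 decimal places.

Compute the likelihood of the observed sequence for each case: P(data | bowl A) = (3/5)(3/5)(3/5) = 0.216; P(data | bowl B) = (5/12)(5/12)(5/12) = 0.072338; P(data | bowl C) = (4/10)(4/10)(4/10) = 0.064.
Weighting by the prior gives 1/3 · 0.216 = 0.072, 1/3 · 0.072338 = 0.024113, 1/3 · 0.064 = 0.021333; with total 0.11745.
By Bayes' rule, P(bowl B | data) = (0.024113) / (0.11745) = 0.20531.

0.205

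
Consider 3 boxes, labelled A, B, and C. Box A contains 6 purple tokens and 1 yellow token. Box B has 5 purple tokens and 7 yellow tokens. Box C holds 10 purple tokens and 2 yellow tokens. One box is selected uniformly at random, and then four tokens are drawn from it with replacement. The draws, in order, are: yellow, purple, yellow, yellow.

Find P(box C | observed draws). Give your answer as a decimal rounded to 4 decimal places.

Compute the likelihood of the observed sequence for each case: P(data | box A) = (1/7)(6/7)(1/7)(1/7) = 0.002499; P(data | box B) = (7/12)(5/12)(7/12)(7/12) = 0.082706; P(data | box C) = (2/12)(10/12)(2/12)(2/12) = 0.003858.
The prior-weighted likelihoods are 1/3 · 0.002499 = 0.00083299, 1/3 · 0.082706 = 0.027569, 1/3 · 0.003858 = 0.001286; with total 0.029688.
By Bayes' rule, P(box C | data) = (0.001286) / (0.029688) = 0.043318.

0.0433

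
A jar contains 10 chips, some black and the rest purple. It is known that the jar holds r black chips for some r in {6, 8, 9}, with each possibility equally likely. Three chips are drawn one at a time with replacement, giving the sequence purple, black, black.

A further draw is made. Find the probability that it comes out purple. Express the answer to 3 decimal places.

For each hypothesis, P(data | H) works out to: P(data | r = 6) = (4/10)(6/10)(6/10) = 0.144; P(data | r = 8) = (2/10)(8/10)(8/10) = 0.128; P(data | r = 9) = (1/10)(9/10)(9/10) = 0.081.
Weighting by the prior gives 1/3 · 0.144 = 0.048, 1/3 · 0.128 = 0.042667, 1/3 · 0.081 = 0.027; summing to 0.11767.
The posterior is then P(r = 6 | data) = 0.40793, P(r = 8 | data) = 0.36261, P(r = 9 | data) = 0.22946.
So P(purple next | data) = Σ P(purple next | H) P(H | data) = (2/5)(0.40793) + (1/5)(0.36261) + (1/10)(0.22946) = 0.25864.

0.259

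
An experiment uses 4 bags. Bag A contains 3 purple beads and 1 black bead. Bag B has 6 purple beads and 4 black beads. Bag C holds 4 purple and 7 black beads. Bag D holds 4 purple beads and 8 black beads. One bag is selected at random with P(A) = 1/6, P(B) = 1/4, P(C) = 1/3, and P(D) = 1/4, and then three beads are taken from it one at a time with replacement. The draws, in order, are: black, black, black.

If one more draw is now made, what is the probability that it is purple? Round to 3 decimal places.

Under each hypothesis, the probability of the observed sequence is: P(data | bag A) = (1/4)(1/4)(1/4) = 0.015625; P(data | bag B) = (4/10)(4/10)(4/10) = 0.064; P(data | bag C) = (7/11)(7/11)(7/11) = 0.2577; P(data | bag D) = (8/12)(8/12)(8/12) = 0.2963.
Multiplying each by its prior: 1/6 · 0.015625 = 0.0026042, 1/4 · 0.064 = 0.016, 1/3 · 0.2577 = 0.0859, 1/4 · 0.2963 = 0.074074; with total 0.17858.
The posterior is then P(bag A | data) = 0.014583, P(bag B | data) = 0.089596, P(bag C | data) = 0.48102, P(bag D | data) = 0.4148.
So P(purple next | data) = Σ P(purple next | H) P(H | data) = (3/4)(0.014583) + (3/5)(0.089596) + (4/11)(0.48102) + (1/3)(0.4148) = 0.37788.

0.378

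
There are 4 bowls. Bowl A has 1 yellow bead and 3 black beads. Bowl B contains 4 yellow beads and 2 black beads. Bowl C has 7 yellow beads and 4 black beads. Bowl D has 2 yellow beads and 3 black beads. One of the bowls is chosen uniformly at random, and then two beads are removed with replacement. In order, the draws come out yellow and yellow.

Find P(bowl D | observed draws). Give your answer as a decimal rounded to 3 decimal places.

For each hypothesis, P(data | H) works out to: P(data | bowl A) = (1/4)(1/4) = 0.0625; P(data | bowl B) = (4/6)(4/6) = 0.44444; P(data | bowl C) = (7/11)(7/11) = 0.40496; P(data | bowl D) = (2/5)(2/5) = 0.16.
Weighting by the prior gives 1/4 · 0.0625 = 0.015625, 1/4 · 0.44444 = 0.11111, 1/4 · 0.40496 = 0.10124, 1/4 · 0.16 = 0.04; summing to 0.26798.
By Bayes' rule, P(bowl D | data) = (0.04) / (0.26798) = 0.14927.

0.149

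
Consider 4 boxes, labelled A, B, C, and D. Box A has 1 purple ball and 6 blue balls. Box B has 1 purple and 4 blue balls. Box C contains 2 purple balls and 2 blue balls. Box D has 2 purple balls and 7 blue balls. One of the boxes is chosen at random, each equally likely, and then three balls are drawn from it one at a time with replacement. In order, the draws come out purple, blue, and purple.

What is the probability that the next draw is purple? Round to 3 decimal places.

Under each hypothesis, the probability of the observed sequence is: P(data | box A) = (1/7)(6/7)(1/7) = 0.017493; P(data | box B) = (1/5)(4/5)(1/5) = 0.032; P(data | box C) = (2/4)(2/4)(2/4) = 0.125; P(data | box D) = (2/9)(7/9)(2/9) = 0.038409.
Multiplying each by its prior: 1/4 · 0.017493 = 0.0043732, 1/4 · 0.032 = 0.008, 1/4 · 0.125 = 0.03125, 1/4 · 0.038409 = 0.0096022; with total 0.053225.
The posterior is then P(box A | data) = 0.082163, P(box B | data) = 0.1503, P(box C | data) = 0.58713, P(box D | data) = 0.18041.
So P(purple next | data) = Σ P(purple next | H) P(H | data) = (1/7)(0.082163) + (1/5)(0.1503) + (1/2)(0.58713) + (2/9)(0.18041) = 0.37545.

0.375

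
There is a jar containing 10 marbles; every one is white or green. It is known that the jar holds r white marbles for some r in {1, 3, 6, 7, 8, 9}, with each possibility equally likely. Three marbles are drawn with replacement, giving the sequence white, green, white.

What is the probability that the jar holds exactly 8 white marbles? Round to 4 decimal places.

0.2238

Under each hypothesis, the probability of the observed sequence is: P(data | r = 1) = (1/10)(9/10)(1/10) = 0.009; P(data | r = 3) = (3/10)(7/10)(3/10) = 0.063; P(data | r = 6) = (6/10)(4/10)(6/10) = 0.144; P(data | r = 7) = (7/10)(3/10)(7/10) = 0.147; P(data | r = 8) = (8/10)(2/10)(8/10) = 0.128; P(data | r = 9) = (9/10)(1/10)(9/10) = 0.081.
The prior-weighted likelihoods are 1/6 · 0.009 = 0.0015, 1/6 · 0.063 = 0.0105, 1/6 · 0.144 = 0.024, 1/6 · 0.147 = 0.0245, 1/6 · 0.128 = 0.021333, 1/6 · 0.081 = 0.0135; summing to 0.095333.
So P(r = 8 | data) = (0.021333) / (0.095333) = 0.22378.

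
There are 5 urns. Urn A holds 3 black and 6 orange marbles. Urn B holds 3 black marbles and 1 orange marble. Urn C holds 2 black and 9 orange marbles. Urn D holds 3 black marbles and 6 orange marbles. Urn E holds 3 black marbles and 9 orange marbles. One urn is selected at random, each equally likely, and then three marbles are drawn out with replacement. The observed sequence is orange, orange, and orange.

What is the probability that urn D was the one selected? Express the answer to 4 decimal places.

The likelihood of the observed sequence under each hypothesis: P(data | urn A) = (6/9)(6/9)(6/9) = 0.2963; P(data | urn B) = (1/4)(1/4)(1/4) = 0.015625; P(data | urn C) = (9/11)(9/11)(9/11) = 0.54771; P(data | urn D) = (6/9)(6/9)(6/9) = 0.2963; P(data | urn E) = (9/12)(9/12)(9/12) = 0.42188.
Multiplying each by its prior: 1/5 · 0.2963 = 0.059259, 1/5 · 0.015625 = 0.003125, 1/5 · 0.54771 = 0.10954, 1/5 · 0.2963 = 0.059259, 1/5 · 0.42188 = 0.084375; summing to 0.31556.
Therefore the posterior P(urn D | data) = (0.059259) / (0.31556) = 0.18779.

0.1878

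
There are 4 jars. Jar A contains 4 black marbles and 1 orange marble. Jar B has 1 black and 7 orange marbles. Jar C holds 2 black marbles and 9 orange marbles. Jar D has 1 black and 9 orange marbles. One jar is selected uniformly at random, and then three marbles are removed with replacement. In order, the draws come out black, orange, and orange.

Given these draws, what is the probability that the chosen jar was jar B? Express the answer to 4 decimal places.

Under each hypothesis, the probability of the observed sequence is: P(data | jar A) = (4/5)(1/5)(1/5) = 0.032; P(data | jar B) = (1/8)(7/8)(7/8) = 0.095703; P(data | jar C) = (2/11)(9/11)(9/11) = 0.12171; P(data | jar D) = (1/10)(9/10)(9/10) = 0.081.
The prior-weighted likelihoods are 1/4 · 0.032 = 0.008, 1/4 · 0.095703 = 0.023926, 1/4 · 0.12171 = 0.030428, 1/4 · 0.081 = 0.02025; with total 0.082604.
By Bayes' rule, P(jar B | data) = (0.023926) / (0.082604) = 0.28964.

0.2896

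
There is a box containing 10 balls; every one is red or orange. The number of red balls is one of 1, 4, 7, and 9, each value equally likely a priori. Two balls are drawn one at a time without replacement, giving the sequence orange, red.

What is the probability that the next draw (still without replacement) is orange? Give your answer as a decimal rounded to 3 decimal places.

For each hypothesis, P(data | H) works out to: P(data | r = 1) = (9/10)(1/9) = 1/10; P(data | r = 4) = (6/10)(4/9) = 4/15; P(data | r = 7) = (3/10)(7/9) = 7/30; P(data | r = 9) = (1/10)(9/9) = 1/10.
Weighting by the prior gives 1/4 · 1/10 = 1/40, 1/4 · 4/15 = 1/15, 1/4 · 7/30 = 7/120, 1/4 · 1/10 = 1/40; these sum to 7/40.
The posterior is then P(r = 1 | data) = 1/7, P(r = 4 | data) = 8/21, P(r = 7 | data) = 1/3, P(r = 9 | data) = 1/7.
The predictive probability is P(orange next | data) = (1)(1/7) + (5/8)(8/21) + (1/4)(1/3) + (0)(1/7) = 13/28.

0.464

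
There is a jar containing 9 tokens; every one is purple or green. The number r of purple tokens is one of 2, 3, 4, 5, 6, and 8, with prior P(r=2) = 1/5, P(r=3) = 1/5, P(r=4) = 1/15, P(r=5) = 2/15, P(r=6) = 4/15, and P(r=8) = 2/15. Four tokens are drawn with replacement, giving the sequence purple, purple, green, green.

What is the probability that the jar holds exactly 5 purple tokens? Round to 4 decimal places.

0.1912

For each hypothesis, P(data | H) works out to: P(data | r = 2) = (2/9)(2/9)(7/9)(7/9) = 0.029873; P(data | r = 3) = (3/9)(3/9)(6/9)(6/9) = 0.049383; P(data | r = 4) = (4/9)(4/9)(5/9)(5/9) = 0.060966; P(data | r = 5) = (5/9)(5/9)(4/9)(4/9) = 0.060966; P(data | r = 6) = (6/9)(6/9)(3/9)(3/9) = 0.049383; P(data | r = 8) = (8/9)(8/9)(1/9)(1/9) = 0.0097546.
Weighting by the prior gives 1/5 · 0.029873 = 0.0059747, 1/5 · 0.049383 = 0.0098765, 1/15 · 0.060966 = 0.0040644, 2/15 · 0.060966 = 0.0081288, 4/15 · 0.049383 = 0.013169, 2/15 · 0.0097546 = 0.0013006; these sum to 0.042514.
So P(r = 5 | data) = (0.0081288) / (0.042514) = 0.1912.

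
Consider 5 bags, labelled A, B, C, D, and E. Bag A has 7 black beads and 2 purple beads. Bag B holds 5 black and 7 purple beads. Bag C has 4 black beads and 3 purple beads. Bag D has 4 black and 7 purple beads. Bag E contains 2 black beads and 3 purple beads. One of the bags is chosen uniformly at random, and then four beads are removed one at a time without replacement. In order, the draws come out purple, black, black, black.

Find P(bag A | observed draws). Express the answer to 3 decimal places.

Compute the likelihood of the observed sequence for each case: P(data | bag A) = (2/9)(7/8)(6/7)(5/6) = 0.13889; P(data | bag B) = (7/12)(5/11)(4/10)(3/9) = 0.035354; P(data | bag C) = (3/7)(4/6)(3/5)(2/4) = 0.085714; P(data | bag D) = (7/11)(4/10)(3/9)(2/8) = 0.021212; P(data | bag E) = (3/5)(2/4)(1/3)(0/2) = 0.
Multiplying each by its prior: 1/5 · 0.13889 = 0.027778, 1/5 · 0.035354 = 0.0070707, 1/5 · 0.085714 = 0.017143, 1/5 · 0.021212 = 0.0042424, 1/5 · 0 = 0; summing to 0.056234.
Hence P(bag A | data) = (0.027778) / (0.056234) = 0.49397.

0.494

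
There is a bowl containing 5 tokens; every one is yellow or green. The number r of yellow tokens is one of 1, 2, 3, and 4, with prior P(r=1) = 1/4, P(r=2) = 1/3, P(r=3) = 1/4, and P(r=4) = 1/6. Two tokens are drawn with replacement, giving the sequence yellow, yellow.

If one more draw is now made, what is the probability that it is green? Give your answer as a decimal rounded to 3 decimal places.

For each hypothesis, P(data | H) works out to: P(data | r = 1) = (1/5)(1/5) = 1/25; P(data | r = 2) = (2/5)(2/5) = 4/25; P(data | r = 3) = (3/5)(3/5) = 9/25; P(data | r = 4) = (4/5)(4/5) = 16/25.
Weighting by the prior gives 1/4 · 1/25 = 1/100, 1/3 · 4/25 = 4/75, 1/4 · 9/25 = 9/100, 1/6 · 16/25 = 8/75; with total 13/50.
Normalising, the posterior is P(r = 1 | data) = 1/26, P(r = 2 | data) = 8/39, P(r = 3 | data) = 9/26, P(r = 4 | data) = 16/39.
So P(green next | data) = Σ P(green next | H) P(H | data) = (4/5)(1/26) + (3/5)(8/39) + (2/5)(9/26) + (1/5)(16/39) = 73/195.

0.374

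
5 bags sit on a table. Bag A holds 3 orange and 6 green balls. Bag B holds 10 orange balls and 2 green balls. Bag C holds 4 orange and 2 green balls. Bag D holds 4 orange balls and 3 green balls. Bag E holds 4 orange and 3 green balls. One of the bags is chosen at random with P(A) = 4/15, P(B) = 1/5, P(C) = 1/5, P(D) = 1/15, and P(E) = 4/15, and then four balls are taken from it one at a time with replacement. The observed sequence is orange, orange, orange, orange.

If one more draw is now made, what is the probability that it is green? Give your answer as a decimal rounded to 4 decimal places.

0.2670

The likelihood of the observed sequence under each hypothesis: P(data | bag A) = (3/9)(3/9)(3/9)(3/9) = 0.012346; P(data | bag B) = (10/12)(10/12)(10/12)(10/12) = 0.48225; P(data | bag C) = (4/6)(4/6)(4/6)(4/6) = 0.19753; P(data | bag D) = (4/7)(4/7)(4/7)(4/7) = 0.10662; P(data | bag E) = (4/7)(4/7)(4/7)(4/7) = 0.10662.
Multiplying each by its prior: 4/15 · 0.012346 = 0.0032922, 1/5 · 0.48225 = 0.096451, 1/5 · 0.19753 = 0.039506, 1/15 · 0.10662 = 0.0071081, 4/15 · 0.10662 = 0.028433; with total 0.17479.
Dividing through by the total gives posterior P(bag A | data) = 0.018835, P(bag B | data) = 0.55181, P(bag C | data) = 0.22602, P(bag D | data) = 0.040667, P(bag E | data) = 0.16267.
So P(green next | data) = Σ P(green next | H) P(H | data) = (2/3)(0.018835) + (1/6)(0.55181) + (1/3)(0.22602) + (3/7)(0.040667) + (3/7)(0.16267) = 0.26701.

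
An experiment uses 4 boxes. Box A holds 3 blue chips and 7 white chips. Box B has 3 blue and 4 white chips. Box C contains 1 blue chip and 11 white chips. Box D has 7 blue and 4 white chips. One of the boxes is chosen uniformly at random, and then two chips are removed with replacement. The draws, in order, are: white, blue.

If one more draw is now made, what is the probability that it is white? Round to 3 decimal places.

For each hypothesis, P(data | H) works out to: P(data | box A) = (7/10)(3/10) = 0.21; P(data | box B) = (4/7)(3/7) = 0.2449; P(data | box C) = (11/12)(1/12) = 0.076389; P(data | box D) = (4/11)(7/11) = 0.2314.
Weighting by the prior gives 1/4 · 0.21 = 0.0525, 1/4 · 0.2449 = 0.061224, 1/4 · 0.076389 = 0.019097, 1/4 · 0.2314 = 0.057851; these sum to 0.19067.
Normalising, the posterior is P(box A | data) = 0.27534, P(box B | data) = 0.3211, P(box C | data) = 0.10016, P(box D | data) = 0.30341.
So P(white next | data) = Σ P(white next | H) P(H | data) = (7/10)(0.27534) + (4/7)(0.3211) + (11/12)(0.10016) + (4/11)(0.30341) = 0.57836.

0.578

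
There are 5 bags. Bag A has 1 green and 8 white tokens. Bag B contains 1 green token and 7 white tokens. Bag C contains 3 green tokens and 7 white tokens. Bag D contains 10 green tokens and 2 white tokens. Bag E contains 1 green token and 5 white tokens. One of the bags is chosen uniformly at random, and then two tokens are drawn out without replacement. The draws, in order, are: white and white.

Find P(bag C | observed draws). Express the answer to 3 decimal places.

0.174

Compute the likelihood of the observed sequence for each case: P(data | bag A) = (8/9)(7/8) = 0.77778; P(data | bag B) = (7/8)(6/7) = 0.75; P(data | bag C) = (7/10)(6/9) = 0.46667; P(data | bag D) = (2/12)(1/11) = 0.015152; P(data | bag E) = (5/6)(4/5) = 0.66667.
Multiplying each by its prior: 1/5 · 0.77778 = 0.15556, 1/5 · 0.75 = 0.15, 1/5 · 0.46667 = 0.093333, 1/5 · 0.015152 = 0.0030303, 1/5 · 0.66667 = 0.13333; these sum to 0.53525.
By Bayes' rule, P(bag C | data) = (0.093333) / (0.53525) = 0.17437.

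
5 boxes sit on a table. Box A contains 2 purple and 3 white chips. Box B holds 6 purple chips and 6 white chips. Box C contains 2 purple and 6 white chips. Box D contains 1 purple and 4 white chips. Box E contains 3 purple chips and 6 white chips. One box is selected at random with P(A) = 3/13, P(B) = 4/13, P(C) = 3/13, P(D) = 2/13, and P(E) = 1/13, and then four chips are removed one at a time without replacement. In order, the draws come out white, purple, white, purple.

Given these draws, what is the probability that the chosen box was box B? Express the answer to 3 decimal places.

For each hypothesis, P(data | H) works out to: P(data | box A) = (3/5)(2/4)(2/3)(1/2) = 0.1; P(data | box B) = (6/12)(6/11)(5/10)(5/9) = 0.075758; P(data | box C) = (6/8)(2/7)(5/6)(1/5) = 0.035714; P(data | box D) = (4/5)(1/4)(3/3)(0/2) = 0; P(data | box E) = (6/9)(3/8)(5/7)(2/6) = 0.059524.
Multiplying each by its prior: 3/13 · 0.1 = 0.023077, 4/13 · 0.075758 = 0.02331, 3/13 · 0.035714 = 0.0082418, 2/13 · 0 = 0, 1/13 · 0.059524 = 0.0045788; summing to 0.059207.
Hence P(box B | data) = (0.02331) / (0.059207) = 0.3937.

0.394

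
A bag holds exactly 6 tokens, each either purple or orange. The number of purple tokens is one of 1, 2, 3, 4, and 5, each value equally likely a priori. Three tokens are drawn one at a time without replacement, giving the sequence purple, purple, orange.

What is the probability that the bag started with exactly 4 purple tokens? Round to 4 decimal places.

0.3429

The likelihood of the observed sequence under each hypothesis: P(data | r = 1) = (1/6)(0/5) = 0; P(data | r = 2) = (2/6)(1/5)(4/4) = 1/15; P(data | r = 3) = (3/6)(2/5)(3/4) = 3/20; P(data | r = 4) = (4/6)(3/5)(2/4) = 1/5; P(data | r = 5) = (5/6)(4/5)(1/4) = 1/6.
The prior-weighted likelihoods are 1/5 · 0 = 0, 1/5 · 1/15 = 1/75, 1/5 · 3/20 = 3/100, 1/5 · 1/5 = 1/25, 1/5 · 1/6 = 1/30; summing to 7/60.
By Bayes' rule, P(r = 4 | data) = (1/25) / (7/60) = 12/35.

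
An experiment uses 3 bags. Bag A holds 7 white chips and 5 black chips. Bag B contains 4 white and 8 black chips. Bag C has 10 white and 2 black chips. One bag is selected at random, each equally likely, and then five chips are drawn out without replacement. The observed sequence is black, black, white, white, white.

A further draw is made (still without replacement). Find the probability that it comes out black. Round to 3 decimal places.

The likelihood of the observed sequence under each hypothesis: P(data | bag A) = (5/12)(4/11)(7/10)(6/9)(5/8) = 0.044192; P(data | bag B) = (8/12)(7/11)(4/10)(3/9)(2/8) = 0.014141; P(data | bag C) = (2/12)(1/11)(10/10)(9/9)(8/8) = 0.015152.
Weighting by the prior gives 1/3 · 0.044192 = 0.014731, 1/3 · 0.014141 = 0.0047138, 1/3 · 0.015152 = 0.0050505; with total 0.024495.
Dividing through by the total gives posterior P(bag A | data) = 0.60137, P(bag B | data) = 0.19244, P(bag C | data) = 0.20619.
So P(black next | data) = Σ P(black next | H) P(H | data) = (3/7)(0.60137) + (6/7)(0.19244) + (0)(0.20619) = 0.42268.

0.423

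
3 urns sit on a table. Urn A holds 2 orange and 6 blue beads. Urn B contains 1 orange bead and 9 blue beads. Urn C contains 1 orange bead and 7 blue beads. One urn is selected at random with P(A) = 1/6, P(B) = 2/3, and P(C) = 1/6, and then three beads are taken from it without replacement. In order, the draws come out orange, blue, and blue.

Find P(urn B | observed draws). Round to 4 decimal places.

Compute the likelihood of the observed sequence for each case: P(data | urn A) = (2/8)(6/7)(5/6) = 0.17857; P(data | urn B) = (1/10)(9/9)(8/8) = 0.1; P(data | urn C) = (1/8)(7/7)(6/6) = 0.125.
Weighting by the prior gives 1/6 · 0.17857 = 0.029762, 2/3 · 0.1 = 0.066667, 1/6 · 0.125 = 0.020833; with total 0.11726.
Therefore the posterior P(urn B | data) = (0.066667) / (0.11726) = 0.56853.

0.5685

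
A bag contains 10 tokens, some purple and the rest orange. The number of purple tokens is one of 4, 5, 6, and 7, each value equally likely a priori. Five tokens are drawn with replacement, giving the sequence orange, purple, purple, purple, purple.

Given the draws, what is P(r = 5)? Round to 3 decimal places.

For each hypothesis, P(data | H) works out to: P(data | r = 4) = (6/10)(4/10)(4/10)(4/10)(4/10) = 0.01536; P(data | r = 5) = (5/10)(5/10)(5/10)(5/10)(5/10) = 0.03125; P(data | r = 6) = (4/10)(6/10)(6/10)(6/10)(6/10) = 0.05184; P(data | r = 7) = (3/10)(7/10)(7/10)(7/10)(7/10) = 0.07203.
The prior-weighted likelihoods are 1/4 · 0.01536 = 0.00384, 1/4 · 0.03125 = 0.0078125, 1/4 · 0.05184 = 0.01296, 1/4 · 0.07203 = 0.018007; summing to 0.04262.
Therefore the posterior P(r = 5 | data) = (0.0078125) / (0.04262) = 0.18331.

0.183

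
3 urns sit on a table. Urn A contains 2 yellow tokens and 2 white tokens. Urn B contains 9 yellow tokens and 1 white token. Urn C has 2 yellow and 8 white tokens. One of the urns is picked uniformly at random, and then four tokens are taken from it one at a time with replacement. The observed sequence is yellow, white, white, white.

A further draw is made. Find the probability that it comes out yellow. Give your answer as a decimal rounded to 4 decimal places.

0.3169

The likelihood of the observed sequence under each hypothesis: P(data | urn A) = (2/4)(2/4)(2/4)(2/4) = 0.0625; P(data | urn B) = (9/10)(1/10)(1/10)(1/10) = 0.0009; P(data | urn C) = (2/10)(8/10)(8/10)(8/10) = 0.1024.
Multiplying each by its prior: 1/3 · 0.0625 = 0.020833, 1/3 · 0.0009 = 0.0003, 1/3 · 0.1024 = 0.034133; these sum to 0.055267.
The posterior is then P(urn A | data) = 0.37696, P(urn B | data) = 0.0054282, P(urn C | data) = 0.61761.
Averaging over the posterior, P(yellow next | data) = (1/2)(0.37696) + (9/10)(0.0054282) + (1/5)(0.61761) = 0.31689.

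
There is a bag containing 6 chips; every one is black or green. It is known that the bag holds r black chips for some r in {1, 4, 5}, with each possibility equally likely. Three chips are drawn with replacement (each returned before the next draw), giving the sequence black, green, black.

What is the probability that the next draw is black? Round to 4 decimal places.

0.6935

The likelihood of the observed sequence under each hypothesis: P(data | r = 1) = (1/6)(5/6)(1/6) = 5/216; P(data | r = 4) = (4/6)(2/6)(4/6) = 4/27; P(data | r = 5) = (5/6)(1/6)(5/6) = 25/216.
Weighting by the prior gives 1/3 · 5/216 = 5/648, 1/3 · 4/27 = 4/81, 1/3 · 25/216 = 25/648; with total 31/324.
Dividing through by the total gives posterior P(r = 1 | data) = 5/62, P(r = 4 | data) = 16/31, P(r = 5 | data) = 25/62.
The predictive probability is P(black next | data) = (1/6)(5/62) + (2/3)(16/31) + (5/6)(25/62) = 43/62.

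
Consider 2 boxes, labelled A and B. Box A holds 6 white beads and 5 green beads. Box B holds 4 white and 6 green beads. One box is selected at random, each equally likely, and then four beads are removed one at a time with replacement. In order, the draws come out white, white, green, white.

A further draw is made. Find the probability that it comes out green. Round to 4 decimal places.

0.5043

The likelihood of the observed sequence under each hypothesis: P(data | box A) = (6/11)(6/11)(5/11)(6/11) = 0.073765; P(data | box B) = (4/10)(4/10)(6/10)(4/10) = 0.0384.
Weighting by the prior gives 1/2 · 0.073765 = 0.036883, 1/2 · 0.0384 = 0.0192; these sum to 0.056083.
Normalising, the posterior is P(box A | data) = 0.65765, P(box B | data) = 0.34235.
Averaging over the posterior, P(green next | data) = (5/11)(0.65765) + (3/5)(0.34235) = 0.50434.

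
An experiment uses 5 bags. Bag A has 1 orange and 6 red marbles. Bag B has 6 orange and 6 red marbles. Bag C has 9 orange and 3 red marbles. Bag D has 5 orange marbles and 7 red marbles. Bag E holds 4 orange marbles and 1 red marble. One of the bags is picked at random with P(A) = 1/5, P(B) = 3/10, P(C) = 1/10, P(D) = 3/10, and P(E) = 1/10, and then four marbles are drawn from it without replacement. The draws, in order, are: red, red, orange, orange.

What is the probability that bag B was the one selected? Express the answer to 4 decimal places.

0.4777

The likelihood of the observed sequence under each hypothesis: P(data | bag A) = (6/7)(5/6)(1/5)(0/4) = 0; P(data | bag B) = (6/12)(5/11)(6/10)(5/9) = 0.075758; P(data | bag C) = (3/12)(2/11)(9/10)(8/9) = 0.036364; P(data | bag D) = (7/12)(6/11)(5/10)(4/9) = 0.070707; P(data | bag E) = (1/5)(0/4) = 0.
Weighting by the prior gives 1/5 · 0 = 0, 3/10 · 0.075758 = 0.022727, 1/10 · 0.036364 = 0.0036364, 3/10 · 0.070707 = 0.021212, 1/10 · 0 = 0; summing to 0.047576.
By Bayes' rule, P(bag B | data) = (0.022727) / (0.047576) = 0.47771.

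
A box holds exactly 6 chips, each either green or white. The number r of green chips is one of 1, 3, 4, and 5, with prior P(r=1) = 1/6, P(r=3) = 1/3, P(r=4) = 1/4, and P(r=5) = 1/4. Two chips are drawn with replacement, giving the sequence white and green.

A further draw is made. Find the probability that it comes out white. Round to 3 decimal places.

The likelihood of the observed sequence under each hypothesis: P(data | r = 1) = (5/6)(1/6) = 5/36; P(data | r = 3) = (3/6)(3/6) = 1/4; P(data | r = 4) = (2/6)(4/6) = 2/9; P(data | r = 5) = (1/6)(5/6) = 5/36.
Weighting by the prior gives 1/6 · 5/36 = 5/216, 1/3 · 1/4 = 1/12, 1/4 · 2/9 = 1/18, 1/4 · 5/36 = 5/144; these sum to 85/432.
The posterior is then P(r = 1 | data) = 2/17, P(r = 3 | data) = 36/85, P(r = 4 | data) = 24/85, P(r = 5 | data) = 3/17.
The predictive probability is P(white next | data) = (5/6)(2/17) + (1/2)(36/85) + (1/3)(24/85) + (1/6)(3/17) = 13/30.

0.433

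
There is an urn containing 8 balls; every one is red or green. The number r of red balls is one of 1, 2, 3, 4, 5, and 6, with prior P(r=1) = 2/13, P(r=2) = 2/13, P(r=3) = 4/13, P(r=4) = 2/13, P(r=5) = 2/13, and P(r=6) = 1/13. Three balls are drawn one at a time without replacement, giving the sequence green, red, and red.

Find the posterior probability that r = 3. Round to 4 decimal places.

Under each hypothesis, the probability of the observed sequence is: P(data | r = 1) = (7/8)(1/7)(0/6) = 0; P(data | r = 2) = (6/8)(2/7)(1/6) = 1/28; P(data | r = 3) = (5/8)(3/7)(2/6) = 5/56; P(data | r = 4) = (4/8)(4/7)(3/6) = 1/7; P(data | r = 5) = (3/8)(5/7)(4/6) = 5/28; P(data | r = 6) = (2/8)(6/7)(5/6) = 5/28.
Weighting by the prior gives 2/13 · 0 = 0, 2/13 · 1/28 = 1/182, 4/13 · 5/56 = 5/182, 2/13 · 1/7 = 2/91, 2/13 · 5/28 = 5/182, 1/13 · 5/28 = 5/364; with total 5/52.
Therefore the posterior P(r = 3 | data) = (5/182) / (5/52) = 2/7.

0.2857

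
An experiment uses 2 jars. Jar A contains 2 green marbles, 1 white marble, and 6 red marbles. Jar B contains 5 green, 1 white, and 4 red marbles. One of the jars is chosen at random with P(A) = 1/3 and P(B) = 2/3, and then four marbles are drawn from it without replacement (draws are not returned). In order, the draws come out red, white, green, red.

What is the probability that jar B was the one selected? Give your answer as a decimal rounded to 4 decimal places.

0.5455

Compute the likelihood of the observed sequence for each case: P(data | jar A) = (6/9)(1/8)(2/7)(5/6) = 5/252; P(data | jar B) = (4/10)(1/9)(5/8)(3/7) = 1/84.
Weighting by the prior gives 1/3 · 5/252 = 5/756, 2/3 · 1/84 = 1/126; these sum to 11/756.
So P(jar B | data) = (1/126) / (11/756) = 6/11.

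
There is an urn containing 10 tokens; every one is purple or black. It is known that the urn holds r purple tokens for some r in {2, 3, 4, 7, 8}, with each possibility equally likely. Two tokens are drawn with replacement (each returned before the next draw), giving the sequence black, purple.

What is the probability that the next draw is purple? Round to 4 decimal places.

0.4755

The likelihood of the observed sequence under each hypothesis: P(data | r = 2) = (8/10)(2/10) = 4/25; P(data | r = 3) = (7/10)(3/10) = 21/100; P(data | r = 4) = (6/10)(4/10) = 6/25; P(data | r = 7) = (3/10)(7/10) = 21/100; P(data | r = 8) = (2/10)(8/10) = 4/25.
Multiplying each by its prior: 1/5 · 4/25 = 4/125, 1/5 · 21/100 = 21/500, 1/5 · 6/25 = 6/125, 1/5 · 21/100 = 21/500, 1/5 · 4/25 = 4/125; with total 49/250.
The posterior is then P(r = 2 | data) = 8/49, P(r = 3 | data) = 3/14, P(r = 4 | data) = 12/49, P(r = 7 | data) = 3/14, P(r = 8 | data) = 8/49.
Averaging over the posterior, P(purple next | data) = (1/5)(8/49) + (3/10)(3/14) + (2/5)(12/49) + (7/10)(3/14) + (4/5)(8/49) = 233/490.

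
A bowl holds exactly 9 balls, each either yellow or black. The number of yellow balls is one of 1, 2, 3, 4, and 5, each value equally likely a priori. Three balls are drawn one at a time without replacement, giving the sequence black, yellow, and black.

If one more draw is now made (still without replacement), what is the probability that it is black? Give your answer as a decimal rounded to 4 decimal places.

0.6649

The likelihood of the observed sequence under each hypothesis: P(data | r = 1) = (8/9)(1/8)(7/7) = 1/9; P(data | r = 2) = (7/9)(2/8)(6/7) = 1/6; P(data | r = 3) = (6/9)(3/8)(5/7) = 5/28; P(data | r = 4) = (5/9)(4/8)(4/7) = 10/63; P(data | r = 5) = (4/9)(5/8)(3/7) = 5/42.
The prior-weighted likelihoods are 1/5 · 1/9 = 1/45, 1/5 · 1/6 = 1/30, 1/5 · 5/28 = 1/28, 1/5 · 10/63 = 2/63, 1/5 · 5/42 = 1/42; summing to 37/252.
Normalising, the posterior is P(r = 1 | data) = 28/185, P(r = 2 | data) = 42/185, P(r = 3 | data) = 9/37, P(r = 4 | data) = 8/37, P(r = 5 | data) = 6/37.
Averaging over the posterior, P(black next | data) = (1)(28/185) + (5/6)(42/185) + (2/3)(9/37) + (1/2)(8/37) + (1/3)(6/37) = 123/185.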